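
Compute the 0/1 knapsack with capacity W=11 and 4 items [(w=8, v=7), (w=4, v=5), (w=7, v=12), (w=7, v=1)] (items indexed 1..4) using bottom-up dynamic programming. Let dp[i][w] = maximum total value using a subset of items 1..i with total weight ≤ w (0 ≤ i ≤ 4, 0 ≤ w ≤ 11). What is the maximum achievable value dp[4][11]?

17

i\w   0   1   2   3   4   5   6   7   8   9  10  11
  0   0   0   0   0   0   0   0   0   0   0   0   0
  1   0   0   0   0   0   0   0   0   7   7   7   7
  2   0   0   0   0   5   5   5   5   7   7   7   7
  3   0   0   0   0   5   5   5  12  12  12  12  17
  4   0   0   0   0   5   5   5  12  12  12  12  17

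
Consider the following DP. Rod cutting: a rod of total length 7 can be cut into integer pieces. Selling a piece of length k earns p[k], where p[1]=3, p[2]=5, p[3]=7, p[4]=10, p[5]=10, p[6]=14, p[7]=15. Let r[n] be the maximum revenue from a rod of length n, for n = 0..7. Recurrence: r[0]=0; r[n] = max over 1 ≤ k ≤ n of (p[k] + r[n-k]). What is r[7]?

   n    0    1    2    3    4    5    6    7
r[n]    0    3    6    9   12   15   18   21

21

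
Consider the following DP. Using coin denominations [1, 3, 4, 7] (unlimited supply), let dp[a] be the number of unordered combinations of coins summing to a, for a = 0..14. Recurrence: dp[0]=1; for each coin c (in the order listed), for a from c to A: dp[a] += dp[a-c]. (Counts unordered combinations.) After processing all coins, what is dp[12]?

after  coin     0     1     2     3     4     5     6     7     8     9    10    11    12    13    14
          1     1     1     1     1     1     1     1     1     1     1     1     1     1     1     1
          3     1     1     1     2     2     2     3     3     3     4     4     4     5     5     5
          4     1     1     1     2     3     3     4     5     6     7     8     9    11    12    13
          7     1     1     1     2     3     3     4     6     7     8    10    12    14    16    19

14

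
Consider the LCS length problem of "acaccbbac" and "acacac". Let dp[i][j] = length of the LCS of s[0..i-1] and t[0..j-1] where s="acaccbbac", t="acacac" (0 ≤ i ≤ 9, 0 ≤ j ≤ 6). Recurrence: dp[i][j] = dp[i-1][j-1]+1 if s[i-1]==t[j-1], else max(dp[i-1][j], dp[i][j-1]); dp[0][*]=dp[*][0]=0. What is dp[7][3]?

   ''  a  c  a  c  a  c
''  0  0  0  0  0  0  0
 a  0  1  1  1  1  1  1
 c  0  1  2  2  2  2  2
 a  0  1  2  3  3  3  3
 c  0  1  2  3  4  4  4
 c  0  1  2  3  4  4  5
 b  0  1  2  3  4  4  5
 b  0  1  2  3  4  4  5
 a  0  1  2  3  4  5  5
 c  0  1  2  3  4  5  6

3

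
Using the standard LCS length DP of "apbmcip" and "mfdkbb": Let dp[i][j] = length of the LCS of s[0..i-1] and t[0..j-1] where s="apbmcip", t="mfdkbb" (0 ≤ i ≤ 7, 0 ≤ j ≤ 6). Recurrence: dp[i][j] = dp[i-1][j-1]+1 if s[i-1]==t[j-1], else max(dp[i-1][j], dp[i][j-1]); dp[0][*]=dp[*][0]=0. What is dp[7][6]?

1

   ''  m  f  d  k  b  b
''  0  0  0  0  0  0  0
 a  0  0  0  0  0  0  0
 p  0  0  0  0  0  0  0
 b  0  0  0  0  0  1  1
 m  0  1  1  1  1  1  1
 c  0  1  1  1  1  1  1
 i  0  1  1  1  1  1  1
 p  0  1  1  1  1  1  1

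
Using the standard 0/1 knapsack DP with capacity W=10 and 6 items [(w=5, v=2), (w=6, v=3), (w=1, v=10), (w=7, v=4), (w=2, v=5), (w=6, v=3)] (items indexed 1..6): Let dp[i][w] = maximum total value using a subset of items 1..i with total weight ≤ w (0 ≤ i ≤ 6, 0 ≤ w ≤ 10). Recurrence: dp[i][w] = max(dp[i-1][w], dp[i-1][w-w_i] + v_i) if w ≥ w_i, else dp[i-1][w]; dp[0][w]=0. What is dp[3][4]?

i\w   0   1   2   3   4   5   6   7   8   9  10
  0   0   0   0   0   0   0   0   0   0   0   0
  1   0   0   0   0   0   2   2   2   2   2   2
  2   0   0   0   0   0   2   3   3   3   3   3
  3   0  10  10  10  10  10  12  13  13  13  13
  4   0  10  10  10  10  10  12  13  14  14  14
  5   0  10  10  15  15  15  15  15  17  18  19
  6   0  10  10  15  15  15  15  15  17  18  19

10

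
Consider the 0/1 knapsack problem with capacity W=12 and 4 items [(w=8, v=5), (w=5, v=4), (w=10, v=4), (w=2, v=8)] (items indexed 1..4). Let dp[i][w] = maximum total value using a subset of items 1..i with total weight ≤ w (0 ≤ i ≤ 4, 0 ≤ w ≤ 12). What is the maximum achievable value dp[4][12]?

13

i\w   0   1   2   3   4   5   6   7   8   9  10  11  12
  0   0   0   0   0   0   0   0   0   0   0   0   0   0
  1   0   0   0   0   0   0   0   0   5   5   5   5   5
  2   0   0   0   0   0   4   4   4   5   5   5   5   5
  3   0   0   0   0   0   4   4   4   5   5   5   5   5
  4   0   0   8   8   8   8   8  12  12  12  13  13  13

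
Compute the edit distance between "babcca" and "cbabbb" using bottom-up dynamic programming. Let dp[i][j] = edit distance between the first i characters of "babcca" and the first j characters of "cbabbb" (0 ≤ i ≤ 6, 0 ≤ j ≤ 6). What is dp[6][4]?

4

   ''  c  b  a  b  b  b
''  0  1  2  3  4  5  6
 b  1  1  1  2  3  4  5
 a  2  2  2  1  2  3  4
 b  3  3  2  2  1  2  3
 c  4  3  3  3  2  2  3
 c  5  4  4  4  3  3  3
 a  6  5  5  4  4  4  4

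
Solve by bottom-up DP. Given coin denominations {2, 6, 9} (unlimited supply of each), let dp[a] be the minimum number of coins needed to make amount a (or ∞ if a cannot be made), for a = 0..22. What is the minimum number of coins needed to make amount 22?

4

 a  0  1  2  3  4  5  6  7  8  9 10 11 12 13 14 15 16 17 18 19 20 21 22
dp  0  -  1  -  2  -  1  -  2  1  3  2  2  3  3  2  4  3  2  4  3  3  4
(- denotes ∞ / unreachable)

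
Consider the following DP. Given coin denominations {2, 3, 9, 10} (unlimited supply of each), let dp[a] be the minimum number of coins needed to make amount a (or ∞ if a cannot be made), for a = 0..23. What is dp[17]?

 a  0  1  2  3  4  5  6  7  8  9 10 11 12 13 14 15 16 17 18 19 20 21 22 23
dp  0  -  1  1  2  2  2  3  3  1  1  2  2  2  3  3  3  4  2  2  2  3  3  3
(- denotes ∞ / unreachable)

4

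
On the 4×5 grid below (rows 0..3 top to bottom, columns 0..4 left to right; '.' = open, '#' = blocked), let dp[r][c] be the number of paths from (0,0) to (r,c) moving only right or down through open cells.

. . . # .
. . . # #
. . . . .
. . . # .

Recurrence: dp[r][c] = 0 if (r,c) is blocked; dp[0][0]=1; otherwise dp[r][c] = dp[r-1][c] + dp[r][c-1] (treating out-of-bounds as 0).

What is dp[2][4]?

r\c   0   1   2   3   4
  0   1   1   1   0   0
  1   1   2   3   0   0
  2   1   3   6   6   6
  3   1   4  10   0   6

6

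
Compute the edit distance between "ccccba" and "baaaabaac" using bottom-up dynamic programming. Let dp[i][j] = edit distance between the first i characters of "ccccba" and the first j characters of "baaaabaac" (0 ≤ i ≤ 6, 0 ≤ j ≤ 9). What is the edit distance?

   ''  b  a  a  a  a  b  a  a  c
''  0  1  2  3  4  5  6  7  8  9
 c  1  1  2  3  4  5  6  7  8  8
 c  2  2  2  3  4  5  6  7  8  8
 c  3  3  3  3  4  5  6  7  8  8
 c  4  4  4  4  4  5  6  7  8  8
 b  5  4  5  5  5  5  5  6  7  8
 a  6  5  4  5  5  5  6  5  6  7

7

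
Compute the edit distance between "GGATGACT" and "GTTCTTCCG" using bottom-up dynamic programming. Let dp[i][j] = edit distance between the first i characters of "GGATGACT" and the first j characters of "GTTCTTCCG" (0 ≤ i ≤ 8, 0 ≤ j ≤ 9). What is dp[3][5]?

   ''  G  T  T  C  T  T  C  C  G
''  0  1  2  3  4  5  6  7  8  9
 G  1  0  1  2  3  4  5  6  7  8
 G  2  1  1  2  3  4  5  6  7  7
 A  3  2  2  2  3  4  5  6  7  8
 T  4  3  2  2  3  3  4  5  6  7
 G  5  4  3  3  3  4  4  5  6  6
 A  6  5  4  4  4  4  5  5  6  7
 C  7  6  5  5  4  5  5  5  5  6
 T  8  7  6  5  5  4  5  6  6  6

4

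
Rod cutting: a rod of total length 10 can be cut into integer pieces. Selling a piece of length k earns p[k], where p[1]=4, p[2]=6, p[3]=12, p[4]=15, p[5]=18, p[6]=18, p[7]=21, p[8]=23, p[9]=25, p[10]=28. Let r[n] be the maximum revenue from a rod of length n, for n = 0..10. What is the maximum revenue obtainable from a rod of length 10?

   n    0    1    2    3    4    5    6    7    8    9   10
r[n]    0    4    8   12   16   20   24   28   32   36   40

40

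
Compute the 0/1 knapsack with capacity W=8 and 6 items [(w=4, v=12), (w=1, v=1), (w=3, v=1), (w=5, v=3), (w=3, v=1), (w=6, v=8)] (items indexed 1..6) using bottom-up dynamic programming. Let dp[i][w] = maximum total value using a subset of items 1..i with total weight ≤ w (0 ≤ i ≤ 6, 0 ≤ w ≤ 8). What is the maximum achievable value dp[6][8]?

i\w   0   1   2   3   4   5   6   7   8
  0   0   0   0   0   0   0   0   0   0
  1   0   0   0   0  12  12  12  12  12
  2   0   1   1   1  12  13  13  13  13
  3   0   1   1   1  12  13  13  13  14
  4   0   1   1   1  12  13  13  13  14
  5   0   1   1   1  12  13  13  13  14
  6   0   1   1   1  12  13  13  13  14

14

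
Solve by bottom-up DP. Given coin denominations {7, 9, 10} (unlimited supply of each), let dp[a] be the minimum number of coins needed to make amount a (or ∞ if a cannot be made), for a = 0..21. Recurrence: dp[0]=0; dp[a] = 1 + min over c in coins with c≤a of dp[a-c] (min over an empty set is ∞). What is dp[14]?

 a  0  1  2  3  4  5  6  7  8  9 10 11 12 13 14 15 16 17 18 19 20 21
dp  0  -  -  -  -  -  -  1  -  1  1  -  -  -  2  -  2  2  2  2  2  3
(- denotes ∞ / unreachable)

2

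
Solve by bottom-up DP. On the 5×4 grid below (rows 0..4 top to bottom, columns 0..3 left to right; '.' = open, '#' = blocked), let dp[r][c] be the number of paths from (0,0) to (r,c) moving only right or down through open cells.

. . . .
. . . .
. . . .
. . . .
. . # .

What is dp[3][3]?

r\c   0   1   2   3
  0   1   1   1   1
  1   1   2   3   4
  2   1   3   6  10
  3   1   4  10  20
  4   1   5   0  20

20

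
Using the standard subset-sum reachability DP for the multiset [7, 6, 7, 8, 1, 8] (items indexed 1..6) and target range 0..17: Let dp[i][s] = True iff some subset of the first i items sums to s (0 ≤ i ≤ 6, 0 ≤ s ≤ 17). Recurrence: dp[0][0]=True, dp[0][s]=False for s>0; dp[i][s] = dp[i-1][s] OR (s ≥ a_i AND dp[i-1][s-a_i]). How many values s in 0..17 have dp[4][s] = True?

7

i\s   0   1   2   3   4   5   6   7   8   9  10  11  12  13  14  15  16  17
  0   T   F   F   F   F   F   F   F   F   F   F   F   F   F   F   F   F   F
  1   T   F   F   F   F   F   F   T   F   F   F   F   F   F   F   F   F   F
  2   T   F   F   F   F   F   T   T   F   F   F   F   F   T   F   F   F   F
  3   T   F   F   F   F   F   T   T   F   F   F   F   F   T   T   F   F   F
  4   T   F   F   F   F   F   T   T   T   F   F   F   F   T   T   T   F   F
  5   T   T   F   F   F   F   T   T   T   T   F   F   F   T   T   T   T   F
  6   T   T   F   F   F   F   T   T   T   T   F   F   F   T   T   T   T   T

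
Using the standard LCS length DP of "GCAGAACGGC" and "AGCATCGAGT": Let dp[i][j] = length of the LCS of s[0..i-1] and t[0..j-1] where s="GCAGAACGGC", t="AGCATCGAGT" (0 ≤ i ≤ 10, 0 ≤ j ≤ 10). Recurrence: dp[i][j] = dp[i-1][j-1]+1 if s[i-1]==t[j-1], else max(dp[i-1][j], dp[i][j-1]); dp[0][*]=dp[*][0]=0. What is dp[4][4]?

   ''  A  G  C  A  T  C  G  A  G  T
''  0  0  0  0  0  0  0  0  0  0  0
 G  0  0  1  1  1  1  1  1  1  1  1
 C  0  0  1  2  2  2  2  2  2  2  2
 A  0  1  1  2  3  3  3  3  3  3  3
 G  0  1  2  2  3  3  3  4  4  4  4
 A  0  1  2  2  3  3  3  4  5  5  5
 A  0  1  2  2  3  3  3  4  5  5  5
 C  0  1  2  3  3  3  4  4  5  5  5
 G  0  1  2  3  3  3  4  5  5  6  6
 G  0  1  2  3  3  3  4  5  5  6  6
 C  0  1  2  3  3  3  4  5  5  6  6

3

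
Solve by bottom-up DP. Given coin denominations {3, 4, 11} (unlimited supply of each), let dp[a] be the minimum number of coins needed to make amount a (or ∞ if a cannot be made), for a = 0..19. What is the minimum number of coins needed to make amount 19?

3

 a  0  1  2  3  4  5  6  7  8  9 10 11 12 13 14 15 16 17 18 19
dp  0  -  -  1  1  -  2  2  2  3  3  1  3  4  2  2  4  3  3  3
(- denotes ∞ / unreachable)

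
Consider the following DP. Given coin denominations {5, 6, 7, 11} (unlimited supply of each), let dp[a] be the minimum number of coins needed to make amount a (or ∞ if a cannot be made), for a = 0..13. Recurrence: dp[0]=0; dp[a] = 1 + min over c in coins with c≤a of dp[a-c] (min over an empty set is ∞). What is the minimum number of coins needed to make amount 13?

2

 a  0  1  2  3  4  5  6  7  8  9 10 11 12 13
dp  0  -  -  -  -  1  1  1  -  -  2  1  2  2
(- denotes ∞ / unreachable)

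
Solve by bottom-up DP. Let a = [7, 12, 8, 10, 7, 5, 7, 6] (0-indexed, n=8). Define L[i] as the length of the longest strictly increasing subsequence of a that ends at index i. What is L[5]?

   i    0    1    2    3    4    5    6    7
a[i]    7   12    8   10    7    5    7    6
L[i]    1    2    2    3    1    1    2    2

1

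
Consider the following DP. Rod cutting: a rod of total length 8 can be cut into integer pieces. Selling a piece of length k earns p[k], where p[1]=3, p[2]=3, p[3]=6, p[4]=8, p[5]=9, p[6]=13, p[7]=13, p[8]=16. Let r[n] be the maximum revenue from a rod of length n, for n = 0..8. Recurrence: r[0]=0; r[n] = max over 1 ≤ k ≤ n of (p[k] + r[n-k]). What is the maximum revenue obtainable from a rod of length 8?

   n    0    1    2    3    4    5    6    7    8
r[n]    0    3    6    9   12   15   18   21   24

24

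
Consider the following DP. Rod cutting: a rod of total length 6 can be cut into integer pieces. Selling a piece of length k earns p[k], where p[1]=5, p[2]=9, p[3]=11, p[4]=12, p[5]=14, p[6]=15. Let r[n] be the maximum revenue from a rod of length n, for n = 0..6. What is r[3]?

   n    0    1    2    3    4    5    6
r[n]    0    5   10   15   20   25   30

15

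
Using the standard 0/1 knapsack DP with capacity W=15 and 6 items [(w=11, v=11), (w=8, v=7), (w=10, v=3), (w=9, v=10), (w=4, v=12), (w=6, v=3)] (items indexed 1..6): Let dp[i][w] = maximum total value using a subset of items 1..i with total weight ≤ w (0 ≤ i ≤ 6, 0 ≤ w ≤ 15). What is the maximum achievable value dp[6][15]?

23

i\w   0   1   2   3   4   5   6   7   8   9  10  11  12  13  14  15
  0   0   0   0   0   0   0   0   0   0   0   0   0   0   0   0   0
  1   0   0   0   0   0   0   0   0   0   0   0  11  11  11  11  11
  2   0   0   0   0   0   0   0   0   7   7   7  11  11  11  11  11
  3   0   0   0   0   0   0   0   0   7   7   7  11  11  11  11  11
  4   0   0   0   0   0   0   0   0   7  10  10  11  11  11  11  11
  5   0   0   0   0  12  12  12  12  12  12  12  12  19  22  22  23
  6   0   0   0   0  12  12  12  12  12  12  15  15  19  22  22  23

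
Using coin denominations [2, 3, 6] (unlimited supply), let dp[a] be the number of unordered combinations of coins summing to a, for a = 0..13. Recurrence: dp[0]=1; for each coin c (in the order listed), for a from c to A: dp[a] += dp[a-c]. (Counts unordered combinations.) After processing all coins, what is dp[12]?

after  coin     0     1     2     3     4     5     6     7     8     9    10    11    12    13
          2     1     0     1     0     1     0     1     0     1     0     1     0     1     0
          3     1     0     1     1     1     1     2     1     2     2     2     2     3     2
          6     1     0     1     1     1     1     3     1     3     3     3     3     6     3

6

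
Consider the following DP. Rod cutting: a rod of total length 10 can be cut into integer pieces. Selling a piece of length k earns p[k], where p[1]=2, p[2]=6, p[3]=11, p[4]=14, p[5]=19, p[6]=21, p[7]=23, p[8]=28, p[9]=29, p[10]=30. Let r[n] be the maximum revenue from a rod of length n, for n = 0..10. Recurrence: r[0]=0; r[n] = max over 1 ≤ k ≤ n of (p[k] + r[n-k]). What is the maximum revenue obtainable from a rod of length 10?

38

   n    0    1    2    3    4    5    6    7    8    9   10
r[n]    0    2    6   11   14   19   22   25   30   33   38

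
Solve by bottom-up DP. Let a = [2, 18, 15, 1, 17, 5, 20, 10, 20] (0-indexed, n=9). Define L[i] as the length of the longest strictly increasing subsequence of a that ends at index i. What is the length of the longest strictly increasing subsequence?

   i    0    1    2    3    4    5    6    7    8
a[i]    2   18   15    1   17    5   20   10   20
L[i]    1    2    2    1    3    2    4    3    4

4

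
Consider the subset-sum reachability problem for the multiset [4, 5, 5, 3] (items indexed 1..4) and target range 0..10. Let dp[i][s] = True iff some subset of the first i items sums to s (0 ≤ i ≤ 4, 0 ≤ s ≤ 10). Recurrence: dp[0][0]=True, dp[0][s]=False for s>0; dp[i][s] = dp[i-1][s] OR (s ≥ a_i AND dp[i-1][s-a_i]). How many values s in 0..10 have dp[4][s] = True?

8

i\s   0   1   2   3   4   5   6   7   8   9  10
  0   T   F   F   F   F   F   F   F   F   F   F
  1   T   F   F   F   T   F   F   F   F   F   F
  2   T   F   F   F   T   T   F   F   F   T   F
  3   T   F   F   F   T   T   F   F   F   T   T
  4   T   F   F   T   T   T   F   T   T   T   T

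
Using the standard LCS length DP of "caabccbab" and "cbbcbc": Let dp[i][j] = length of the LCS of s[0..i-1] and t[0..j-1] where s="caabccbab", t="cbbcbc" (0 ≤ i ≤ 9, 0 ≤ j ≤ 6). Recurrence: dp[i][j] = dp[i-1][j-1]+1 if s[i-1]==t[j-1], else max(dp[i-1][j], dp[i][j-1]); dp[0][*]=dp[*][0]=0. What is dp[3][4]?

   ''  c  b  b  c  b  c
''  0  0  0  0  0  0  0
 c  0  1  1  1  1  1  1
 a  0  1  1  1  1  1  1
 a  0  1  1  1  1  1  1
 b  0  1  2  2  2  2  2
 c  0  1  2  2  3  3  3
 c  0  1  2  2  3  3  4
 b  0  1  2  3  3  4  4
 a  0  1  2  3  3  4  4
 b  0  1  2  3  3  4  4

1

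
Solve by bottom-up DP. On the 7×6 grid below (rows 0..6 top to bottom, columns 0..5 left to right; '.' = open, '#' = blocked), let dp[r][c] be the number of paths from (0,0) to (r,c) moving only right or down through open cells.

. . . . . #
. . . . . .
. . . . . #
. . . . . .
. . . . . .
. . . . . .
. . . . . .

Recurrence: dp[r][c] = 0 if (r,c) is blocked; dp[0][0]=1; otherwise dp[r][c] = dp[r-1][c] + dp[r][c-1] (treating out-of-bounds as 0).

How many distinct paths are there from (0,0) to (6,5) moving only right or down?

441

r\c   0   1   2   3   4   5
  0   1   1   1   1   1   0
  1   1   2   3   4   5   5
  2   1   3   6  10  15   0
  3   1   4  10  20  35  35
  4   1   5  15  35  70 105
  5   1   6  21  56 126 231
  6   1   7  28  84 210 441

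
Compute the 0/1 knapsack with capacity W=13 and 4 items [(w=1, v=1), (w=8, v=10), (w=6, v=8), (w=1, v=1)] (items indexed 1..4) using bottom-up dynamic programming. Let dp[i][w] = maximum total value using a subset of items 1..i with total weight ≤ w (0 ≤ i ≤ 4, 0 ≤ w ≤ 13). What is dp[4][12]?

i\w   0   1   2   3   4   5   6   7   8   9  10  11  12  13
  0   0   0   0   0   0   0   0   0   0   0   0   0   0   0
  1   0   1   1   1   1   1   1   1   1   1   1   1   1   1
  2   0   1   1   1   1   1   1   1  10  11  11  11  11  11
  3   0   1   1   1   1   1   8   9  10  11  11  11  11  11
  4   0   1   2   2   2   2   8   9  10  11  12  12  12  12

12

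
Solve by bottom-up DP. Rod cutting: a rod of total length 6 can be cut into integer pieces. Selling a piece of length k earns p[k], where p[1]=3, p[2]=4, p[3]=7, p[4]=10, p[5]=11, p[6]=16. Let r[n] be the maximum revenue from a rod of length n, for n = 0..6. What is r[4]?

12

   n    0    1    2    3    4    5    6
r[n]    0    3    6    9   12   15   18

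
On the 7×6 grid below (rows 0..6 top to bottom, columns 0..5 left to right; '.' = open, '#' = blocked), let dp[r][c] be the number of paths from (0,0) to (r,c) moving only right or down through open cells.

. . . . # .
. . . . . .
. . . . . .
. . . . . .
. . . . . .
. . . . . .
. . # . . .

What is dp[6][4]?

r\c   0   1   2   3   4   5
  0   1   1   1   1   0   0
  1   1   2   3   4   4   4
  2   1   3   6  10  14  18
  3   1   4  10  20  34  52
  4   1   5  15  35  69 121
  5   1   6  21  56 125 246
  6   1   7   0  56 181 427

181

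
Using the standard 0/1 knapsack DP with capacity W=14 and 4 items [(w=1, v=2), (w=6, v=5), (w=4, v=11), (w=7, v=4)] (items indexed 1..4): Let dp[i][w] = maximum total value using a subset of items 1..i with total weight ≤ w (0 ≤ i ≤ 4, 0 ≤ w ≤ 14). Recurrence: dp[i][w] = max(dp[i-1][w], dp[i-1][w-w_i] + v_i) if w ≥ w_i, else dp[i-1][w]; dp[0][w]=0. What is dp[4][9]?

13

i\w   0   1   2   3   4   5   6   7   8   9  10  11  12  13  14
  0   0   0   0   0   0   0   0   0   0   0   0   0   0   0   0
  1   0   2   2   2   2   2   2   2   2   2   2   2   2   2   2
  2   0   2   2   2   2   2   5   7   7   7   7   7   7   7   7
  3   0   2   2   2  11  13  13  13  13  13  16  18  18  18  18
  4   0   2   2   2  11  13  13  13  13  13  16  18  18  18  18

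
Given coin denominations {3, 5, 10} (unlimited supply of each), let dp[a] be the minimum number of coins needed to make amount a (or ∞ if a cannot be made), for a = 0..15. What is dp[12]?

4

 a  0  1  2  3  4  5  6  7  8  9 10 11 12 13 14 15
dp  0  -  -  1  -  1  2  -  2  3  1  3  4  2  4  2
(- denotes ∞ / unreachable)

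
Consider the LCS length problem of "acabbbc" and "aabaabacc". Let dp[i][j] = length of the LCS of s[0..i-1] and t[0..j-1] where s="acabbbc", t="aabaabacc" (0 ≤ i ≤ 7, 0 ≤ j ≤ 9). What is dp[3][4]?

2

   ''  a  a  b  a  a  b  a  c  c
''  0  0  0  0  0  0  0  0  0  0
 a  0  1  1  1  1  1  1  1  1  1
 c  0  1  1  1  1  1  1  1  2  2
 a  0  1  2  2  2  2  2  2  2  2
 b  0  1  2  3  3  3  3  3  3  3
 b  0  1  2  3  3  3  4  4  4  4
 b  0  1  2  3  3  3  4  4  4  4
 c  0  1  2  3  3  3  4  4  5  5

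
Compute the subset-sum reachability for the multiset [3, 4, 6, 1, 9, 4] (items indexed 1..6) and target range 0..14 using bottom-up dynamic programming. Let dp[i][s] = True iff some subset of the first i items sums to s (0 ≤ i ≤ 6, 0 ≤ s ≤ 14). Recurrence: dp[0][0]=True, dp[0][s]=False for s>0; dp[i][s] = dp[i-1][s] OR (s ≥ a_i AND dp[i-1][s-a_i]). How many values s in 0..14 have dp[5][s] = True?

14

i\s   0   1   2   3   4   5   6   7   8   9  10  11  12  13  14
  0   T   F   F   F   F   F   F   F   F   F   F   F   F   F   F
  1   T   F   F   T   F   F   F   F   F   F   F   F   F   F   F
  2   T   F   F   T   T   F   F   T   F   F   F   F   F   F   F
  3   T   F   F   T   T   F   T   T   F   T   T   F   F   T   F
  4   T   T   F   T   T   T   T   T   T   T   T   T   F   T   T
  5   T   T   F   T   T   T   T   T   T   T   T   T   T   T   T
  6   T   T   F   T   T   T   T   T   T   T   T   T   T   T   T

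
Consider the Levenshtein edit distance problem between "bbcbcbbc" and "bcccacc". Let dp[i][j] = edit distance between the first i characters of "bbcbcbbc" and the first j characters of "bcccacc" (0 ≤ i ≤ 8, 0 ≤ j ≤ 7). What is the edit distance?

   ''  b  c  c  c  a  c  c
''  0  1  2  3  4  5  6  7
 b  1  0  1  2  3  4  5  6
 b  2  1  1  2  3  4  5  6
 c  3  2  1  1  2  3  4  5
 b  4  3  2  2  2  3  4  5
 c  5  4  3  2  2  3  3  4
 b  6  5  4  3  3  3  4  4
 b  7  6  5  4  4  4  4  5
 c  8  7  6  5  4  5  4  4

4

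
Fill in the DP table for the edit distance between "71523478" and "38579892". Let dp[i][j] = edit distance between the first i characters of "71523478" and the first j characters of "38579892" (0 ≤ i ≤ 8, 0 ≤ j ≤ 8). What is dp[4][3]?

3

   ''  3  8  5  7  9  8  9  2
''  0  1  2  3  4  5  6  7  8
 7  1  1  2  3  3  4  5  6  7
 1  2  2  2  3  4  4  5  6  7
 5  3  3  3  2  3  4  5  6  7
 2  4  4  4  3  3  4  5  6  6
 3  5  4  5  4  4  4  5  6  7
 4  6  5  5  5  5  5  5  6  7
 7  7  6  6  6  5  6  6  6  7
 8  8  7  6  7  6  6  6  7  7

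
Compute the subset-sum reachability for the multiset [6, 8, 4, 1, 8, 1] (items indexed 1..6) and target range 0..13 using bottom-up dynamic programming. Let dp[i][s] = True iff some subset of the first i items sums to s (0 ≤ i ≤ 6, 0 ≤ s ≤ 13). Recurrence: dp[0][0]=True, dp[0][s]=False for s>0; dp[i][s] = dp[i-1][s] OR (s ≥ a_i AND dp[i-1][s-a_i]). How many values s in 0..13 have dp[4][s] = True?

12

i\s   0   1   2   3   4   5   6   7   8   9  10  11  12  13
  0   T   F   F   F   F   F   F   F   F   F   F   F   F   F
  1   T   F   F   F   F   F   T   F   F   F   F   F   F   F
  2   T   F   F   F   F   F   T   F   T   F   F   F   F   F
  3   T   F   F   F   T   F   T   F   T   F   T   F   T   F
  4   T   T   F   F   T   T   T   T   T   T   T   T   T   T
  5   T   T   F   F   T   T   T   T   T   T   T   T   T   T
  6   T   T   T   F   T   T   T   T   T   T   T   T   T   T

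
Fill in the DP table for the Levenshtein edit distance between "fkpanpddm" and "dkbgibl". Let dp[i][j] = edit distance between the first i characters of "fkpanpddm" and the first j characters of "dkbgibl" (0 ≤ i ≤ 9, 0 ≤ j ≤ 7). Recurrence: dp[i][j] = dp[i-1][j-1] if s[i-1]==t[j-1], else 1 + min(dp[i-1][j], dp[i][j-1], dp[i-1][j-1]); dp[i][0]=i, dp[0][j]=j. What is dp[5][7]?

6

   ''  d  k  b  g  i  b  l
''  0  1  2  3  4  5  6  7
 f  1  1  2  3  4  5  6  7
 k  2  2  1  2  3  4  5  6
 p  3  3  2  2  3  4  5  6
 a  4  4  3  3  3  4  5  6
 n  5  5  4  4  4  4  5  6
 p  6  6  5  5  5  5  5  6
 d  7  6  6  6  6  6  6  6
 d  8  7  7  7  7  7  7  7
 m  9  8  8  8  8  8  8  8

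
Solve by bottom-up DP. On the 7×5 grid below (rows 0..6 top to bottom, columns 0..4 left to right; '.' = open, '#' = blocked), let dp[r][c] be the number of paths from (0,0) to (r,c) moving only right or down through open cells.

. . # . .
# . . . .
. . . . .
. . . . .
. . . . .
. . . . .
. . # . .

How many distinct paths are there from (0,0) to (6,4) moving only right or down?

50

r\c   0   1   2   3   4
  0   1   1   0   0   0
  1   0   1   1   1   1
  2   0   1   2   3   4
  3   0   1   3   6  10
  4   0   1   4  10  20
  5   0   1   5  15  35
  6   0   1   0  15  50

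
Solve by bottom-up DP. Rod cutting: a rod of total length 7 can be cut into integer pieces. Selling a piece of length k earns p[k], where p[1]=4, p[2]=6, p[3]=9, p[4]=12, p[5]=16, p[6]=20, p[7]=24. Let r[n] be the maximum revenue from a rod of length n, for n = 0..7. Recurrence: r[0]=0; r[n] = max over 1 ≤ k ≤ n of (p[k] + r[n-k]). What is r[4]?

16

   n    0    1    2    3    4    5    6    7
r[n]    0    4    8   12   16   20   24   28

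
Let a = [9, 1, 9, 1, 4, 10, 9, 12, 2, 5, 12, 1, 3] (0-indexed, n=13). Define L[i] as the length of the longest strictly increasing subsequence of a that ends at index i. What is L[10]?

   i    0    1    2    3    4    5    6    7    8    9   10   11   12
a[i]    9    1    9    1    4   10    9   12    2    5   12    1    3
L[i]    1    1    2    1    2    3    3    4    2    3    4    1    3

4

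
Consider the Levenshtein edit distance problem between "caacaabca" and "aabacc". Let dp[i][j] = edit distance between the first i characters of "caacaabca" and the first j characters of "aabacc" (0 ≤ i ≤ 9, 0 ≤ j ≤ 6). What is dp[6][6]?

   ''  a  a  b  a  c  c
''  0  1  2  3  4  5  6
 c  1  1  2  3  4  4  5
 a  2  1  1  2  3  4  5
 a  3  2  1  2  2  3  4
 c  4  3  2  2  3  2  3
 a  5  4  3  3  2  3  3
 a  6  5  4  4  3  3  4
 b  7  6  5  4  4  4  4
 c  8  7  6  5  5  4  4
 a  9  8  7  6  5  5  5

4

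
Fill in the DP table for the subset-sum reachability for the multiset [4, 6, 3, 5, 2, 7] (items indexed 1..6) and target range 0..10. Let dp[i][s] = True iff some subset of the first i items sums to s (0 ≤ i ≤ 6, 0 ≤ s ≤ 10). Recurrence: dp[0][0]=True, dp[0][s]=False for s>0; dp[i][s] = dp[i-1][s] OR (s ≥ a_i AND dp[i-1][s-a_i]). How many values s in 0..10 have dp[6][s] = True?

10

i\s   0   1   2   3   4   5   6   7   8   9  10
  0   T   F   F   F   F   F   F   F   F   F   F
  1   T   F   F   F   T   F   F   F   F   F   F
  2   T   F   F   F   T   F   T   F   F   F   T
  3   T   F   F   T   T   F   T   T   F   T   T
  4   T   F   F   T   T   T   T   T   T   T   T
  5   T   F   T   T   T   T   T   T   T   T   T
  6   T   F   T   T   T   T   T   T   T   T   T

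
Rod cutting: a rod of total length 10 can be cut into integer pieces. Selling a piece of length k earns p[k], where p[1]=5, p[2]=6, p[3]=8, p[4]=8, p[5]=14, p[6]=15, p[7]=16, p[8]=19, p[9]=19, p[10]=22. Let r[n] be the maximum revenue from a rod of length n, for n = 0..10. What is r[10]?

   n    0    1    2    3    4    5    6    7    8    9   10
r[n]    0    5   10   15   20   25   30   35   40   45   50

50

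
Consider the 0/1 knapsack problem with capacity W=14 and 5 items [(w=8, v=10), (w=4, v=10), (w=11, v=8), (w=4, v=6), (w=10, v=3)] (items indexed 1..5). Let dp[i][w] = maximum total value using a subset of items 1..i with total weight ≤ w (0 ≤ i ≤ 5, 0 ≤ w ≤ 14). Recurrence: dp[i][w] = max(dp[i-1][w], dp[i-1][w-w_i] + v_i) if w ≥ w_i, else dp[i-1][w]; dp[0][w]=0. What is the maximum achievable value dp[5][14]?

20

i\w   0   1   2   3   4   5   6   7   8   9  10  11  12  13  14
  0   0   0   0   0   0   0   0   0   0   0   0   0   0   0   0
  1   0   0   0   0   0   0   0   0  10  10  10  10  10  10  10
  2   0   0   0   0  10  10  10  10  10  10  10  10  20  20  20
  3   0   0   0   0  10  10  10  10  10  10  10  10  20  20  20
  4   0   0   0   0  10  10  10  10  16  16  16  16  20  20  20
  5   0   0   0   0  10  10  10  10  16  16  16  16  20  20  20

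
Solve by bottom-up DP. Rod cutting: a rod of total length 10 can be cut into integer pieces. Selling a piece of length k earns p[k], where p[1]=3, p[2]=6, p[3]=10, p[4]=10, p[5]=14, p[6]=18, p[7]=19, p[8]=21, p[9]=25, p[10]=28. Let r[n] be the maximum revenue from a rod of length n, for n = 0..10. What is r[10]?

33

   n    0    1    2    3    4    5    6    7    8    9   10
r[n]    0    3    6   10   13   16   20   23   26   30   33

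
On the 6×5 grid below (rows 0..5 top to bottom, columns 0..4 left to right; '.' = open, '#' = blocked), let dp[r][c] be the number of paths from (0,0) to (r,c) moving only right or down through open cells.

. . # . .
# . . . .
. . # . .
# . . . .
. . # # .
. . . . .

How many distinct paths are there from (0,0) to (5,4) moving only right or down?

5

r\c   0   1   2   3   4
  0   1   1   0   0   0
  1   0   1   1   1   1
  2   0   1   0   1   2
  3   0   1   1   2   4
  4   0   1   0   0   4
  5   0   1   1   1   5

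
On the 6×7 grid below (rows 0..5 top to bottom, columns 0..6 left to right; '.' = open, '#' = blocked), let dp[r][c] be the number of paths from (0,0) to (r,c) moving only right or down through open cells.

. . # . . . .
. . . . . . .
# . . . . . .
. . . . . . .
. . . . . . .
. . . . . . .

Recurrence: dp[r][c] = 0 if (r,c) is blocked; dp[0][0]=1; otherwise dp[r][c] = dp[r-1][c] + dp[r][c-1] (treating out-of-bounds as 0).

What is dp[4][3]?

20

r\c   0   1   2   3   4   5   6
  0   1   1   0   0   0   0   0
  1   1   2   2   2   2   2   2
  2   0   2   4   6   8  10  12
  3   0   2   6  12  20  30  42
  4   0   2   8  20  40  70 112
  5   0   2  10  30  70 140 252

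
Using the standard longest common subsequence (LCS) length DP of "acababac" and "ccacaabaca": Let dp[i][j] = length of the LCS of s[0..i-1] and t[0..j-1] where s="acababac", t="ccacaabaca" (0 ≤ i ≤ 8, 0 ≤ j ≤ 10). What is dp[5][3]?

   ''  c  c  a  c  a  a  b  a  c  a
''  0  0  0  0  0  0  0  0  0  0  0
 a  0  0  0  1  1  1  1  1  1  1  1
 c  0  1  1  1  2  2  2  2  2  2  2
 a  0  1  1  2  2  3  3  3  3  3  3
 b  0  1  1  2  2  3  3  4  4  4  4
 a  0  1  1  2  2  3  4  4  5  5  5
 b  0  1  1  2  2  3  4  5  5  5  5
 a  0  1  1  2  2  3  4  5  6  6  6
 c  0  1  2  2  3  3  4  5  6  7  7

2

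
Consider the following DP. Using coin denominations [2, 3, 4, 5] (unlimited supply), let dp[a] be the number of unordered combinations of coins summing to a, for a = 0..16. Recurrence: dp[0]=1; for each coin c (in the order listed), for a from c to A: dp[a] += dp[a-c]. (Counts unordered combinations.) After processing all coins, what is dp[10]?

after  coin     0     1     2     3     4     5     6     7     8     9    10    11    12    13    14    15    16
          2     1     0     1     0     1     0     1     0     1     0     1     0     1     0     1     0     1
          3     1     0     1     1     1     1     2     1     2     2     2     2     3     2     3     3     3
          4     1     0     1     1     2     1     3     2     4     3     5     4     7     5     8     7    10
          5     1     0     1     1     2     2     3     3     5     5     7     7    10    10    13    14    17

7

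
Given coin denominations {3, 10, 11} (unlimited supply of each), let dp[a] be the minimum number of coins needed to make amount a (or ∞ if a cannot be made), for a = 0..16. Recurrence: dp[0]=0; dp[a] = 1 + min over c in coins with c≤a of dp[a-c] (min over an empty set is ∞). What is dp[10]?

1

 a  0  1  2  3  4  5  6  7  8  9 10 11 12 13 14 15 16
dp  0  -  -  1  -  -  2  -  -  3  1  1  4  2  2  5  3
(- denotes ∞ / unreachable)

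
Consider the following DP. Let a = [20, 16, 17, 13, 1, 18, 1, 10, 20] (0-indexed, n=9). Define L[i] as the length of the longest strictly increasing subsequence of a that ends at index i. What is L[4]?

1

   i    0    1    2    3    4    5    6    7    8
a[i]   20   16   17   13    1   18    1   10   20
L[i]    1    1    2    1    1    3    1    2    4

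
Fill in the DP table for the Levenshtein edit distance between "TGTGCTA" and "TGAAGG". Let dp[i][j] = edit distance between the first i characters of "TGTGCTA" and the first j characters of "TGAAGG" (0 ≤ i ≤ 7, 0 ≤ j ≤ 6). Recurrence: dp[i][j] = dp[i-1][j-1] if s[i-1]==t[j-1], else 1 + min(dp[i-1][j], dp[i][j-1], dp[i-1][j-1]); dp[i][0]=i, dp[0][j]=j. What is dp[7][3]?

4

   ''  T  G  A  A  G  G
''  0  1  2  3  4  5  6
 T  1  0  1  2  3  4  5
 G  2  1  0  1  2  3  4
 T  3  2  1  1  2  3  4
 G  4  3  2  2  2  2  3
 C  5  4  3  3  3  3  3
 T  6  5  4  4  4  4  4
 A  7  6  5  4  4  5  5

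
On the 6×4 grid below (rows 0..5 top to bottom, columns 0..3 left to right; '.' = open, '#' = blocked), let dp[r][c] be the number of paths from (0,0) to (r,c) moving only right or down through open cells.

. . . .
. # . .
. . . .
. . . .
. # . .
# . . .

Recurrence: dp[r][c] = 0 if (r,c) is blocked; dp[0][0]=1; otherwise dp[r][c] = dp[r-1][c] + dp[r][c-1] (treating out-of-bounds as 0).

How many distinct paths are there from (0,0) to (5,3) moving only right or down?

16

r\c   0   1   2   3
  0   1   1   1   1
  1   1   0   1   2
  2   1   1   2   4
  3   1   2   4   8
  4   1   0   4  12
  5   0   0   4  16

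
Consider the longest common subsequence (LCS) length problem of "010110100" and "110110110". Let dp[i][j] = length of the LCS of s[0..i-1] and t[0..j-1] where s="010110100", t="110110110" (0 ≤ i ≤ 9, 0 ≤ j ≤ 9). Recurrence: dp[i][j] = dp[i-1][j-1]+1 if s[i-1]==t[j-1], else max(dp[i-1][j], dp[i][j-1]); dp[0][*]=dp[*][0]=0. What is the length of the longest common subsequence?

7

   ''  1  1  0  1  1  0  1  1  0
''  0  0  0  0  0  0  0  0  0  0
 0  0  0  0  1  1  1  1  1  1  1
 1  0  1  1  1  2  2  2  2  2  2
 0  0  1  1  2  2  2  3  3  3  3
 1  0  1  2  2  3  3  3  4  4  4
 1  0  1  2  2  3  4  4  4  5  5
 0  0  1  2  3  3  4  5  5  5  6
 1  0  1  2  3  4  4  5  6  6  6
 0  0  1  2  3  4  4  5  6  6  7
 0  0  1  2  3  4  4  5  6  6  7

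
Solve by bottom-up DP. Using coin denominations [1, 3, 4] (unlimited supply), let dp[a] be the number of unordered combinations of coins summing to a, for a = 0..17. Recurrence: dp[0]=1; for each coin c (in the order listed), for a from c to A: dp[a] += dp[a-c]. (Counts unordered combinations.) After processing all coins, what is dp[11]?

after  coin     0     1     2     3     4     5     6     7     8     9    10    11    12    13    14    15    16    17
          1     1     1     1     1     1     1     1     1     1     1     1     1     1     1     1     1     1     1
          3     1     1     1     2     2     2     3     3     3     4     4     4     5     5     5     6     6     6
          4     1     1     1     2     3     3     4     5     6     7     8     9    11    12    13    15    17    18

9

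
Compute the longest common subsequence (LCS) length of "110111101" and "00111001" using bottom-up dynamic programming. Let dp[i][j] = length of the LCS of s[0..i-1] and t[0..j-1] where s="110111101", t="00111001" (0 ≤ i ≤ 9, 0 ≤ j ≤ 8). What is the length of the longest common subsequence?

6

   ''  0  0  1  1  1  0  0  1
''  0  0  0  0  0  0  0  0  0
 1  0  0  0  1  1  1  1  1  1
 1  0  0  0  1  2  2  2  2  2
 0  0  1  1  1  2  2  3  3  3
 1  0  1  1  2  2  3  3  3  4
 1  0  1  1  2  3  3  3  3  4
 1  0  1  1  2  3  4  4  4  4
 1  0  1  1  2  3  4  4  4  5
 0  0  1  2  2  3  4  5  5  5
 1  0  1  2  3  3  4  5  5  6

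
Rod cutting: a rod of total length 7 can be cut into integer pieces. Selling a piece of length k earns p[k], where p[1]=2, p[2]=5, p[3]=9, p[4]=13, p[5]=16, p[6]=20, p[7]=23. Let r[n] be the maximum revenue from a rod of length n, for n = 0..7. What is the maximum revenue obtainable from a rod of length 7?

   n    0    1    2    3    4    5    6    7
r[n]    0    2    5    9   13   16   20   23

23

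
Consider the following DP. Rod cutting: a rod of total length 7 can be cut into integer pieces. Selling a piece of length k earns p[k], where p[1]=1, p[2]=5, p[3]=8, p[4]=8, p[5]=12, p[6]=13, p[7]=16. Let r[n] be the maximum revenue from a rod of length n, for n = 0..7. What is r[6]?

16

   n    0    1    2    3    4    5    6    7
r[n]    0    1    5    8   10   13   16   18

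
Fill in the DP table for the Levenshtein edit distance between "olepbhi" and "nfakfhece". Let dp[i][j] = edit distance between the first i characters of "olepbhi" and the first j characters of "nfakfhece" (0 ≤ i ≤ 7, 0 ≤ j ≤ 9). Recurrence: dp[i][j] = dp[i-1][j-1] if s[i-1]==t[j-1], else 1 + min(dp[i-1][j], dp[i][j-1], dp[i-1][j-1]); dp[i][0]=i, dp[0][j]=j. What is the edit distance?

8

   ''  n  f  a  k  f  h  e  c  e
''  0  1  2  3  4  5  6  7  8  9
 o  1  1  2  3  4  5  6  7  8  9
 l  2  2  2  3  4  5  6  7  8  9
 e  3  3  3  3  4  5  6  6  7  8
 p  4  4  4  4  4  5  6  7  7  8
 b  5  5  5  5  5  5  6  7  8  8
 h  6  6  6  6  6  6  5  6  7  8
 i  7  7  7  7  7  7  6  6  7  8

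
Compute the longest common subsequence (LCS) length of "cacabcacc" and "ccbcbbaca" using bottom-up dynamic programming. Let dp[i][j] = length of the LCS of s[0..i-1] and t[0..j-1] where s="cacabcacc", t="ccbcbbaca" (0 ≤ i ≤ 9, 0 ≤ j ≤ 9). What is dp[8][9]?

6

   ''  c  c  b  c  b  b  a  c  a
''  0  0  0  0  0  0  0  0  0  0
 c  0  1  1  1  1  1  1  1  1  1
 a  0  1  1  1  1  1  1  2  2  2
 c  0  1  2  2  2  2  2  2  3  3
 a  0  1  2  2  2  2  2  3  3  4
 b  0  1  2  3  3  3  3  3  3  4
 c  0  1  2  3  4  4  4  4  4  4
 a  0  1  2  3  4  4  4  5  5  5
 c  0  1  2  3  4  4  4  5  6  6
 c  0  1  2  3  4  4  4  5  6  6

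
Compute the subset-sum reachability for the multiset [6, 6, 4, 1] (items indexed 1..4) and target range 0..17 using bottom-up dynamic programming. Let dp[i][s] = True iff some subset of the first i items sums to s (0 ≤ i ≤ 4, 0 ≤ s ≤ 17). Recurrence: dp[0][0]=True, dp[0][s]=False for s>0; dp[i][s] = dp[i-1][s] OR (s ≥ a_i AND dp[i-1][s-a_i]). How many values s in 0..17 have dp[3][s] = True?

i\s   0   1   2   3   4   5   6   7   8   9  10  11  12  13  14  15  16  17
  0   T   F   F   F   F   F   F   F   F   F   F   F   F   F   F   F   F   F
  1   T   F   F   F   F   F   T   F   F   F   F   F   F   F   F   F   F   F
  2   T   F   F   F   F   F   T   F   F   F   F   F   T   F   F   F   F   F
  3   T   F   F   F   T   F   T   F   F   F   T   F   T   F   F   F   T   F
  4   T   T   F   F   T   T   T   T   F   F   T   T   T   T   F   F   T   T

6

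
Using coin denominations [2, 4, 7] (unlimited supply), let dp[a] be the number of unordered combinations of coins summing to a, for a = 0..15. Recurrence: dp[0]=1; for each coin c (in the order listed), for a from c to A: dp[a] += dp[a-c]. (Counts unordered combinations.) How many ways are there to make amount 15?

after  coin     0     1     2     3     4     5     6     7     8     9    10    11    12    13    14    15
          2     1     0     1     0     1     0     1     0     1     0     1     0     1     0     1     0
          4     1     0     1     0     2     0     2     0     3     0     3     0     4     0     4     0
          7     1     0     1     0     2     0     2     1     3     1     3     2     4     2     5     3

3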